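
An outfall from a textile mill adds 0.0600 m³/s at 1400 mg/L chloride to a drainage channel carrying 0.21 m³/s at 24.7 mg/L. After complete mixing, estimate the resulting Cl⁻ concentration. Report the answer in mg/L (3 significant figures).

Conservation of mass across the mixing zone: C = (0.06·1400 + 0.21·24.7) / (0.06 + 0.21) = 89.19/0.27 = 330.3 mg/L.

330 mg/L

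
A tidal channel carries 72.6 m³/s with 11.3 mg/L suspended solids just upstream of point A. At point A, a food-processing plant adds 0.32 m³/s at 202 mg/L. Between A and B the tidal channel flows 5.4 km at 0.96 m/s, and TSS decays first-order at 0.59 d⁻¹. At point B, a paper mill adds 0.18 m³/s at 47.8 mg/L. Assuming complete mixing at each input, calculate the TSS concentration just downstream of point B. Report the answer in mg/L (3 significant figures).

11.8 mg/L

After input A: C = (72.6·11.3 + 0.32·202) / 72.92 = 12.14 mg/L.
Over the 5.4 km reach to input B (t = 5625 s = 0.0651 d), decay gives C = 12.14·exp(−0.59·0.0651) = 11.68 mg/L.
After input B: C = (72.92·11.68 + 0.18·47.8) / 73.1 = 11.77 mg/L.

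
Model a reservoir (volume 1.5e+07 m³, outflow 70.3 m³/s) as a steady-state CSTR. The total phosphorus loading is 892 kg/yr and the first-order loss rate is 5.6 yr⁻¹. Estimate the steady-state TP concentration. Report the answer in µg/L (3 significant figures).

0.387 µg/L

Outflow Q = 70.3 m³/s × 3.156e+07 s/yr = 2.218e+09 m³/yr.
Steady-state CSTR mass balance: W = Q·C + k·V·C, so C = W/(Q + kV).
Q + kV = 2.218e+09 + 5.6·1.5e+07 = 2.302e+09 m³/yr.
C = 892/2.302e+09 = 3.874e-07 kg/m³ = 0.0003874 mg/L = 0.3874 µg/L.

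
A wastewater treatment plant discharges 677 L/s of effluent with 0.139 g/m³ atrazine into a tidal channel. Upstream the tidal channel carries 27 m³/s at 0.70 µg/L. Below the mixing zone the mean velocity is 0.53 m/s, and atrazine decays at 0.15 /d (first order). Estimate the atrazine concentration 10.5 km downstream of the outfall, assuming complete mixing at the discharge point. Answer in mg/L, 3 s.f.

677 L/s = 0.677 m³/s.
0.70 µg/L = 0.0007 mg/L.
After complete mixing, C₀ = (0.677·0.139 + 27·0.0007) / 27.68 = 0.004083 mg/L.
Travel time t = 1.05e+04 m / 0.53 m/s = 1.981e+04 s = 0.2293 d.
C = 0.004083·exp(−0.15·0.2293) = 0.004083·0.9662 = 0.003945 mg/L.

0.00394 mg/L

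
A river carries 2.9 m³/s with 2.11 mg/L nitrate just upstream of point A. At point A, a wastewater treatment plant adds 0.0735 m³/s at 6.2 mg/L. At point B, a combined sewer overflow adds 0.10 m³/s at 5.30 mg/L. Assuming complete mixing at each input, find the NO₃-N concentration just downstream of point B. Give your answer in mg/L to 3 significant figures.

2.31 mg/L

After input A: C = (2.9·2.11 + 0.0735·6.2) / 2.974 = 2.211 mg/L.
After input B: C = (2.974·2.211 + 0.1·5.3) / 3.074 = 2.312 mg/L.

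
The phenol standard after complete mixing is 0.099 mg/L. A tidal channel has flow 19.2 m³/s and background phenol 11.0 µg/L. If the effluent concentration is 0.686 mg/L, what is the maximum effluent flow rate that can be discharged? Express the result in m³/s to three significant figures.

11.0 µg/L = 0.011 mg/L.
Mass balance at complete mixing: C_std·(Q_w + Q_r) = Q_w·C_e + Q_r·C_b.
Rearranging, Q_w = Q_r·(C_std − C_b)/(C_e − C_std) = 19.2·(0.099 − 0.011) / (0.686 − 0.099) = 2.878 m³/s.

2.88 m³/s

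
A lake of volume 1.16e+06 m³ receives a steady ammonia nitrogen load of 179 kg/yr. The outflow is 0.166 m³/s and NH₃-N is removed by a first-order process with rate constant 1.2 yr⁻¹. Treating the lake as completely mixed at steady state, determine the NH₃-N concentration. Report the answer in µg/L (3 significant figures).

Outflow Q = 0.166 m³/s × 3.156e+07 s/yr = 5.239e+06 m³/yr.
Steady-state CSTR mass balance: W = Q·C + k·V·C, so C = W/(Q + kV).
Q + kV = 5.239e+06 + 1.2·1.16e+06 = 6.631e+06 m³/yr.
C = 179/6.631e+06 = 2.7e-05 kg/m³ = 0.027 mg/L = 27 µg/L.

27.0 µg/L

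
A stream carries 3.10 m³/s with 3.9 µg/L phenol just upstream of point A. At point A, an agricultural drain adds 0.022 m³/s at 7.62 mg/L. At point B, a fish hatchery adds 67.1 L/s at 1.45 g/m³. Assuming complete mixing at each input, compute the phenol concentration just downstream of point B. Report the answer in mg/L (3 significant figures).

0.0869 mg/L

3.9 µg/L = 0.0039 mg/L.
After input A: C = (3.1·0.0039 + 0.022·7.62) / 3.122 = 0.05757 mg/L.
67.1 L/s = 0.0671 m³/s.
After input B: C = (3.122·0.05757 + 0.0671·1.45) / 3.189 = 0.08687 mg/L.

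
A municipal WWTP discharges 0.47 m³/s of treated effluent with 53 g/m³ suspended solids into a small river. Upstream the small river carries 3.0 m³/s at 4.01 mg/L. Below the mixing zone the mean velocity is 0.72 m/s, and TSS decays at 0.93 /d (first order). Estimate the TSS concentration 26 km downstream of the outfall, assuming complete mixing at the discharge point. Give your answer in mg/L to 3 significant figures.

After complete mixing, C₀ = (0.47·53 + 3·4.01) / 3.47 = 10.65 mg/L.
Travel time t = 2.6e+04 m / 0.72 m/s = 3.611e+04 s = 0.418 d.
C = 10.65·exp(−0.93·0.418) = 10.65·0.6779 = 7.217 mg/L.

7.22 mg/L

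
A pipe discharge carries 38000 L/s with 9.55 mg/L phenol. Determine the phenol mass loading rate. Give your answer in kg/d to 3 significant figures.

38000 L/s = 38 m³/s.
Mass flux = Q·C = 38 m³/s × 9.55 g/m³ = 362.9 g/s.
= 362.9 g/s × 86.4 = 3.135e+04 kg/d.

31400 kg/d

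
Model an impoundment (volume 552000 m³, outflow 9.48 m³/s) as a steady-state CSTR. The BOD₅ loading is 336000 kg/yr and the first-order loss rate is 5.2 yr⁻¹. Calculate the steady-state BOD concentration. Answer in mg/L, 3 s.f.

Outflow Q = 9.48 m³/s × 3.156e+07 s/yr = 2.992e+08 m³/yr.
Steady-state CSTR mass balance: W = Q·C + k·V·C, so C = W/(Q + kV).
Q + kV = 2.992e+08 + 5.2·552000 = 3.02e+08 m³/yr.
C = 336000/3.02e+08 = 0.001112 kg/m³ = 1.112 mg/L.

1.11 mg/L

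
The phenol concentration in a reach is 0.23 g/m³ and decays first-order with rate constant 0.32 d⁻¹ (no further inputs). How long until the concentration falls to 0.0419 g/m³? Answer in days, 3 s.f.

t = ln(C₀/C)/k = ln(0.23/0.0419)/0.32 = 1.703/0.32 = 5.321 d.

5.32 d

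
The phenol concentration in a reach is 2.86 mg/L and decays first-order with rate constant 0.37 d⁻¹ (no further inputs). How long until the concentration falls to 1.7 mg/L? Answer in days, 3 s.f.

t = ln(C₀/C)/k = ln(2.86/1.7)/0.37 = 0.5202/0.37 = 1.406 d.

1.41 d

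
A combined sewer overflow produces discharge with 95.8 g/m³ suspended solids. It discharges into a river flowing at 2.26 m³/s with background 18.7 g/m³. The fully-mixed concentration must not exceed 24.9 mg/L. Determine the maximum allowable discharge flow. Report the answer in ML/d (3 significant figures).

Mass balance at complete mixing: C_std·(Q_w + Q_r) = Q_w·C_e + Q_r·C_b.
Rearranging, Q_w = Q_r·(C_std − C_b)/(C_e − C_std) = 2.26·(24.9 − 18.7) / (95.8 − 24.9) = 0.1976 m³/s.
= 17.08 ML/d.

17.1 ML/d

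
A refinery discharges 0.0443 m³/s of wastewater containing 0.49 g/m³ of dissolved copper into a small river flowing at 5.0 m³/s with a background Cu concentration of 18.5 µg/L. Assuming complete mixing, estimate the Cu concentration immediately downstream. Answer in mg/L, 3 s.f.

18.5 µg/L = 0.0185 mg/L.
Flow-weighted mixing gives C = (0.0443·0.49 + 5·0.0185) / (0.0443 + 5) = 0.1142/5.044 = 0.02264 mg/L.

0.0226 mg/L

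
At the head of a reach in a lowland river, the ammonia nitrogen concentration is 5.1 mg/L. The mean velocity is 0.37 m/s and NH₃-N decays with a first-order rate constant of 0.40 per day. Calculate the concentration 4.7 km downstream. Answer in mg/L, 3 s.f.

Travel time t = 4.7 km / 0.37 m/s = 4700/0.37 = 1.27e+04 s = 0.147 d.
First-order decay: C = 5.1·exp(−0.40·0.147) = 5.1·0.9429 = 4.809 mg/L.

4.81 mg/L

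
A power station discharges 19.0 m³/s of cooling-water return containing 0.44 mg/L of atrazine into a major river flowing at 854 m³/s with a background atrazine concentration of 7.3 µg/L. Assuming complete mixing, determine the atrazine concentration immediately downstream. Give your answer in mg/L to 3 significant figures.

7.3 µg/L = 0.0073 mg/L.
By mass balance at complete mixing, C = (19·0.44 + 854·0.0073) / (19 + 854) = 14.59/873 = 0.01672 mg/L.

0.0167 mg/L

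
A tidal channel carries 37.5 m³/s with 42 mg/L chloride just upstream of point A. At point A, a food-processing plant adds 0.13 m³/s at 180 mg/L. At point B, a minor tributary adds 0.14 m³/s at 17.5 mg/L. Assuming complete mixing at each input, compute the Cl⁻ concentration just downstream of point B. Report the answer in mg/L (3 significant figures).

After input A: C = (37.5·42 + 0.13·180) / 37.63 = 42.48 mg/L.
After input B: C = (37.63·42.48 + 0.14·17.5) / 37.77 = 42.38 mg/L.

42.4 mg/L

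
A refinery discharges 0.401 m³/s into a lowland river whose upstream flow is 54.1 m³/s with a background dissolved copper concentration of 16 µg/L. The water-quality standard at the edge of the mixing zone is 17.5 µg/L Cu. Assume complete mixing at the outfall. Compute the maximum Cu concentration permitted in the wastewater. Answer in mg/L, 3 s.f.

16 µg/L = 0.016 mg/L.
17.5 µg/L = 0.0175 mg/L.
Mass balance: 0.0175·54.5 = 0.401·Cₑ + 54.1·0.016.
Cₑ = (0.9538 − 0.8656) / 0.401 = 0.2199 mg/L.

0.220 mg/L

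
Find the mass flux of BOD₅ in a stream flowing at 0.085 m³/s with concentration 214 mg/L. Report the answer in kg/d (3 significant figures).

Mass flux = Q·C = 0.085 m³/s × 214 g/m³ = 18.19 g/s.
= 18.19 g/s × 86.4 = 1572 kg/d.

1570 kg/d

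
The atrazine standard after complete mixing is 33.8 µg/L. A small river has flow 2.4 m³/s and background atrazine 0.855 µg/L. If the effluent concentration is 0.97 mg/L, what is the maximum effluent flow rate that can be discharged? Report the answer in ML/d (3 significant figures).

7.30 ML/d

0.855 µg/L = 0.000855 mg/L.
33.8 µg/L = 0.0338 mg/L.
Mass balance at complete mixing: C_std·(Q_w + Q_r) = Q_w·C_e + Q_r·C_b.
Rearranging, Q_w = Q_r·(C_std − C_b)/(C_e − C_std) = 2.4·(0.0338 − 0.000855) / (0.97 − 0.0338) = 0.08446 m³/s.
= 7.297 ML/d.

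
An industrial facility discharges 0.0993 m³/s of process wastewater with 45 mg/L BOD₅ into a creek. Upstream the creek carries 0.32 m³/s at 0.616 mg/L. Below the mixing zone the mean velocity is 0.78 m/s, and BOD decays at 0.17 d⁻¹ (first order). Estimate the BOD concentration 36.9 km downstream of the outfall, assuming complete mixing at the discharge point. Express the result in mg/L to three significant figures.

10.1 mg/L

After complete mixing, C₀ = (0.0993·45 + 0.32·0.616) / 0.4193 = 11.13 mg/L.
Travel time t = 3.69e+04 m / 0.78 m/s = 4.731e+04 s = 0.5475 d.
C = 11.13·exp(−0.17·0.5475) = 11.13·0.9111 = 10.14 mg/L.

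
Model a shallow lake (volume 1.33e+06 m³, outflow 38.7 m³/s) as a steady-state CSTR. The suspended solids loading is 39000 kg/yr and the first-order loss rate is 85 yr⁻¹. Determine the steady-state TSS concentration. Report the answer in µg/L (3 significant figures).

Outflow Q = 38.7 m³/s × 3.156e+07 s/yr = 1.221e+09 m³/yr.
Steady-state CSTR mass balance: W = Q·C + k·V·C, so C = W/(Q + kV).
Q + kV = 1.221e+09 + 85·1.33e+06 = 1.334e+09 m³/yr.
C = 39000/1.334e+09 = 2.923e-05 kg/m³ = 0.02923 mg/L = 29.23 µg/L.

29.2 µg/L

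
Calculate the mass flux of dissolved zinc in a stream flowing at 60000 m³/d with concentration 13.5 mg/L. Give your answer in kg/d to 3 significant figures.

60000 m³/d = 0.6944 m³/s.
Mass flux = Q·C = 0.6944 m³/s × 13.5 g/m³ = 9.375 g/s.
= 9.375 g/s × 86.4 = 810 kg/d.

810 kg/d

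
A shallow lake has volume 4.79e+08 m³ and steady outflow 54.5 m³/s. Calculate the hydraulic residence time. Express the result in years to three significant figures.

Q = 54.5 m³/s × 3.156e+07 s/yr = 1.72e+09 m³/yr.
Hydraulic residence time τ = V/Q = 4.79e+08/1.72e+09 = 0.2785 yr.

0.279 yr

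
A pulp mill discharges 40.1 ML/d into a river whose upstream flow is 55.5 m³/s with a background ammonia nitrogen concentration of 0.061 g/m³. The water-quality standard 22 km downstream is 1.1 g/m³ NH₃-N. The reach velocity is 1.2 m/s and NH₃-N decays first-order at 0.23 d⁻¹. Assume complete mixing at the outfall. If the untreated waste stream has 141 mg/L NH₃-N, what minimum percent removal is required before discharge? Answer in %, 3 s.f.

6.40 %

40.1 ML/d = 0.4641 m³/s.
Travel time to the compliance point: t = 2.2e+04/1.2 = 1.833e+04 s = 0.2122 d; decay factor exp(−0.23·0.2122) = 0.9524.
So the concentration just after mixing may be at most 1.1/0.9524 = 1.155 mg/L.
Mass balance: 1.155·55.96 = 0.4641·Cₑ + 55.5·0.061.
Cₑ = (64.64 − 3.385) / 0.4641 = 132 mg/L.
Required removal = 1 − 132/141 = 6.398 %.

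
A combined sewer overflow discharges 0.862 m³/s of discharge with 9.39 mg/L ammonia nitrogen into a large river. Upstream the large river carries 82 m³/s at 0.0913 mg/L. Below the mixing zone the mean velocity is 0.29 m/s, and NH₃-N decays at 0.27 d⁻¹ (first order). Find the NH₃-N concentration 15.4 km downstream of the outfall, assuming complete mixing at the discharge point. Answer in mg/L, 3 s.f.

After complete mixing, C₀ = (0.862·9.39 + 82·0.0913) / 82.86 = 0.188 mg/L.
Travel time t = 1.54e+04 m / 0.29 m/s = 5.31e+04 s = 0.6146 d.
C = 0.188·exp(−0.27·0.6146) = 0.188·0.8471 = 0.1593 mg/L.

0.159 mg/L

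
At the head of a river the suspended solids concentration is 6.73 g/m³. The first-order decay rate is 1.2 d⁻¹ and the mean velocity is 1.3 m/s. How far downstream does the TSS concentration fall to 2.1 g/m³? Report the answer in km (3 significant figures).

From C = C₀·e^(−kt), t = ln(C₀/C)/k = ln(6.73/2.1)/1.2 = 1.165/1.2 = 0.9705 d.
Distance = v·t = 1.3 m/s × 8.385e+04 s = 1.09e+05 m = 109 km.

109 km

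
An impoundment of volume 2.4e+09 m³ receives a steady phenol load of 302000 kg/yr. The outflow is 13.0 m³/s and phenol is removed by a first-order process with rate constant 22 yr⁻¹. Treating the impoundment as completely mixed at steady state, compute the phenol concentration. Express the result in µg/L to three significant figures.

5.68 µg/L

Outflow Q = 13.0 m³/s × 3.156e+07 s/yr = 4.102e+08 m³/yr.
Steady-state CSTR mass balance: W = Q·C + k·V·C, so C = W/(Q + kV).
Q + kV = 4.102e+08 + 22·2.4e+09 = 5.321e+10 m³/yr.
C = 302000/5.321e+10 = 5.676e-06 kg/m³ = 0.005676 mg/L = 5.676 µg/L.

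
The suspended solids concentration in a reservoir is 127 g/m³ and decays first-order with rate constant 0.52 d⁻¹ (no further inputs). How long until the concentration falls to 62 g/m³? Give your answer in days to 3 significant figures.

1.38 d

t = ln(C₀/C)/k = ln(127/62)/0.52 = 0.7171/0.52 = 1.379 d.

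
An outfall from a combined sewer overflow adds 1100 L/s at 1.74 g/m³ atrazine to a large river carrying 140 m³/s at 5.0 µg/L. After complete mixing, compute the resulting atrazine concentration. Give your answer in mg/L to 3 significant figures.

0.0185 mg/L

1100 L/s = 1.1 m³/s.
5.0 µg/L = 0.005 mg/L.
Flow-weighted mixing gives C = (1.1·1.74 + 140·0.005) / (1.1 + 140) = 2.614/141.1 = 0.01853 mg/L.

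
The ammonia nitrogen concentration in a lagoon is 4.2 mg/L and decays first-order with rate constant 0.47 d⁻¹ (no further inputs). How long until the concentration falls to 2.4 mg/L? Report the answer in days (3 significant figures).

t = ln(C₀/C)/k = ln(4.2/2.4)/0.47 = 0.5596/0.47 = 1.191 d.

1.19 d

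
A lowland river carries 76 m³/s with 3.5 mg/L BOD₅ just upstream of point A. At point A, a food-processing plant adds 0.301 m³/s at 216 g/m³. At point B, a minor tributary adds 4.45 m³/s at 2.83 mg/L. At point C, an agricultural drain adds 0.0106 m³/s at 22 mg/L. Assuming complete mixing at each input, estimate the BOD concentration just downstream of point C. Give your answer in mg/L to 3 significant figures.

After input A: C = (76·3.5 + 0.301·216) / 76.3 = 4.338 mg/L.
After input B: C = (76.3·4.338 + 4.45·2.83) / 80.75 = 4.255 mg/L.
After input C: C = (80.75·4.255 + 0.0106·22) / 80.76 = 4.258 mg/L.

4.26 mg/L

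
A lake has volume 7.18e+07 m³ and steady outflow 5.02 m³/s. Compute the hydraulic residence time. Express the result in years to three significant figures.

Q = 5.02 m³/s × 3.156e+07 s/yr = 1.584e+08 m³/yr.
Hydraulic residence time τ = V/Q = 7.18e+07/1.584e+08 = 0.4532 yr.

0.453 yr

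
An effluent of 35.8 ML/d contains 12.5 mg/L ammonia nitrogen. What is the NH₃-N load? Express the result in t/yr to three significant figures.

163 t/yr

35.8 ML/d = 0.4144 m³/s.
Mass flux = Q·C = 0.4144 m³/s × 12.5 g/m³ = 5.179 g/s.
= 5.179 g/s × 31.56 = 163.4 t/yr.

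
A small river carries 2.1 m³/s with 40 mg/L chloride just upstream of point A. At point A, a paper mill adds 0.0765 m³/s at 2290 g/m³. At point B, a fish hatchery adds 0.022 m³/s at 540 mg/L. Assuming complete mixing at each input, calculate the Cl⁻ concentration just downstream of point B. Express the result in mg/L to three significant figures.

After input A: C = (2.1·40 + 0.0765·2290) / 2.176 = 119.1 mg/L.
After input B: C = (2.176·119.1 + 0.022·540) / 2.198 = 123.3 mg/L.

123 mg/L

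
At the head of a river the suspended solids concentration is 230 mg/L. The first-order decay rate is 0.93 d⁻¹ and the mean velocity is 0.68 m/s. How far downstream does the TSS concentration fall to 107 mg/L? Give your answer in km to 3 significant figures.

48.3 km

From C = C₀·e^(−kt), t = ln(C₀/C)/k = ln(230/107)/0.93 = 0.7653/0.93 = 0.8228 d.
Distance = v·t = 0.68 m/s × 7.109e+04 s = 4.834e+04 m = 48.34 km.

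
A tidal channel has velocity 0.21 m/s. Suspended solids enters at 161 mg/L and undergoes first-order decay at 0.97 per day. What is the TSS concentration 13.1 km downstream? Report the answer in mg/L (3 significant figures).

Travel time t = 13.1 km / 0.21 m/s = 1.31e+04/0.21 = 6.238e+04 s = 0.722 d.
First-order decay: C = 161·exp(−0.97·0.722) = 161·0.4964 = 79.92 mg/L.

79.9 mg/L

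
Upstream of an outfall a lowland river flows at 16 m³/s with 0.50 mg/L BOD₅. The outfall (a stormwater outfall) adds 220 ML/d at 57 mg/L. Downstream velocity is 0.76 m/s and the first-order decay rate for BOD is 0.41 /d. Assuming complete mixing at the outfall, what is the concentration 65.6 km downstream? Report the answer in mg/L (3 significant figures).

220 ML/d = 2.546 m³/s.
After complete mixing, C₀ = (2.546·57 + 16·0.5) / 18.55 = 8.257 mg/L.
Travel time t = 6.56e+04 m / 0.76 m/s = 8.632e+04 s = 0.999 d.
C = 8.257·exp(−0.41·0.999) = 8.257·0.6639 = 5.482 mg/L.

5.48 mg/L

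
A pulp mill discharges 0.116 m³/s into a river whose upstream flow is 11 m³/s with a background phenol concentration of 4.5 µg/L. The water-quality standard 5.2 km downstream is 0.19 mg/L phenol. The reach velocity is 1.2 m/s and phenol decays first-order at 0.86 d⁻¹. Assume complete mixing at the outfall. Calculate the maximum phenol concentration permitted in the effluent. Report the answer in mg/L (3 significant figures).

18.6 mg/L

4.5 µg/L = 0.0045 mg/L.
Travel time to the compliance point: t = 5200/1.2 = 4333 s = 0.05015 d; decay factor exp(−0.86·0.05015) = 0.9578.
So the concentration just after mixing may be at most 0.19/0.9578 = 0.1984 mg/L.
Mass balance: 0.1984·11.12 = 0.116·Cₑ + 11·0.0045.
Cₑ = (2.205 − 0.0495) / 0.116 = 18.58 mg/L.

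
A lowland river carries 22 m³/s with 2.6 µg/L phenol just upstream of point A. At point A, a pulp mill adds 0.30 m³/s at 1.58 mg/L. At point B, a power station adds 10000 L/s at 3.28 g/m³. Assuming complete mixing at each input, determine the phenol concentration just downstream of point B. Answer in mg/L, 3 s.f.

1.03 mg/L

2.6 µg/L = 0.0026 mg/L.
After input A: C = (22·0.0026 + 0.3·1.58) / 22.3 = 0.02382 mg/L.
10000 L/s = 10 m³/s.
After input B: C = (22.3·0.02382 + 10·3.28) / 32.3 = 1.032 mg/L.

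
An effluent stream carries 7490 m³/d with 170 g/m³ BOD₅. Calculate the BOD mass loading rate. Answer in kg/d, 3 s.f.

1270 kg/d

7490 m³/d = 0.08669 m³/s.
Mass flux = Q·C = 0.08669 m³/s × 170 g/m³ = 14.74 g/s.
= 14.74 g/s × 86.4 = 1273 kg/d.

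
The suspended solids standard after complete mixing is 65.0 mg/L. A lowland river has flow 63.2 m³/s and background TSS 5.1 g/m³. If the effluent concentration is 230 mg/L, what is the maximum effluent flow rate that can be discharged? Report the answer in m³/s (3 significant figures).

22.9 m³/s

Mass balance at complete mixing: C_std·(Q_w + Q_r) = Q_w·C_e + Q_r·C_b.
Rearranging, Q_w = Q_r·(C_std − C_b)/(C_e − C_std) = 63.2·(65 − 5.1) / (230 − 65) = 22.94 m³/s.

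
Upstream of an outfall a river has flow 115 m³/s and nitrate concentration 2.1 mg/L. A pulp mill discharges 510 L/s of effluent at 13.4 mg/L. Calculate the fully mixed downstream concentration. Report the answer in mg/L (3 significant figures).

2.15 mg/L

510 L/s = 0.51 m³/s.
By mass balance at complete mixing, C = (0.51·13.4 + 115·2.1) / (0.51 + 115) = 248.3/115.5 = 2.15 mg/L.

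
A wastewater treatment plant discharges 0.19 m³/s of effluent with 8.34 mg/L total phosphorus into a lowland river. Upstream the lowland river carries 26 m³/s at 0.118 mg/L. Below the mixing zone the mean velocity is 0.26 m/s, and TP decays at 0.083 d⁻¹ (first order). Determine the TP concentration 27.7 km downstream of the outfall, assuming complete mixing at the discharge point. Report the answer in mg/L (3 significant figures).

0.160 mg/L

After complete mixing, C₀ = (0.19·8.34 + 26·0.118) / 26.19 = 0.1776 mg/L.
Travel time t = 2.77e+04 m / 0.26 m/s = 1.065e+05 s = 1.233 d.
C = 0.1776·exp(−0.083·1.233) = 0.1776·0.9027 = 0.1604 mg/L.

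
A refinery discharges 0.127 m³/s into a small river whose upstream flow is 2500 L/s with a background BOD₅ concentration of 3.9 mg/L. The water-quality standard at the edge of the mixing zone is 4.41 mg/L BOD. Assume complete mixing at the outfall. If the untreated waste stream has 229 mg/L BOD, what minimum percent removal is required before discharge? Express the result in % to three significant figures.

93.7 %

2500 L/s = 2.5 m³/s.
Mass balance: 4.41·2.627 = 0.127·Cₑ + 2.5·3.9.
Cₑ = (11.59 − 9.75) / 0.127 = 14.45 mg/L.
Required removal = 1 − 14.45/229 = 93.69 %.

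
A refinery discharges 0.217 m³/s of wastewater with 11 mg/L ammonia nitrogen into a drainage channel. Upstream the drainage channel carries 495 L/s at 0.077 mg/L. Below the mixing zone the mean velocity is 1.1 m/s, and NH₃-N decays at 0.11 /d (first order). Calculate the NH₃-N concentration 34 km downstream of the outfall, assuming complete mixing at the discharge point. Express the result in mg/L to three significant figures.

3.27 mg/L

495 L/s = 0.495 m³/s.
After complete mixing, C₀ = (0.217·11 + 0.495·0.077) / 0.712 = 3.406 mg/L.
Travel time t = 3.4e+04 m / 1.1 m/s = 3.091e+04 s = 0.3577 d.
C = 3.406·exp(−0.11·0.3577) = 3.406·0.9614 = 3.275 mg/L.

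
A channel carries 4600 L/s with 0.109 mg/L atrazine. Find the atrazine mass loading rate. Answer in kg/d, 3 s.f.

4600 L/s = 4.6 m³/s.
Mass flux = Q·C = 4.6 m³/s × 0.109 g/m³ = 0.5014 g/s.
= 0.5014 g/s × 86.4 = 43.32 kg/d.

43.3 kg/d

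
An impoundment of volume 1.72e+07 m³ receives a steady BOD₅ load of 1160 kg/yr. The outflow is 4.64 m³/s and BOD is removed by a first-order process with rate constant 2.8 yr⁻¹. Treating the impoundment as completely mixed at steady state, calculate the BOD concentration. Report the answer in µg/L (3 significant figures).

5.96 µg/L

Outflow Q = 4.64 m³/s × 3.156e+07 s/yr = 1.464e+08 m³/yr.
Steady-state CSTR mass balance: W = Q·C + k·V·C, so C = W/(Q + kV).
Q + kV = 1.464e+08 + 2.8·1.72e+07 = 1.946e+08 m³/yr.
C = 1160/1.946e+08 = 5.961e-06 kg/m³ = 0.005961 mg/L = 5.961 µg/L.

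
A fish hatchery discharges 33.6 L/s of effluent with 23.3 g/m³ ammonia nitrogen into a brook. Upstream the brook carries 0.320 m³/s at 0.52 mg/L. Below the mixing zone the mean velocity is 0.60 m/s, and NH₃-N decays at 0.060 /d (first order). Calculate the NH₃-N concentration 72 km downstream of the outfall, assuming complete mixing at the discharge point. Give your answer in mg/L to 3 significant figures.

33.6 L/s = 0.0336 m³/s.
After complete mixing, C₀ = (0.0336·23.3 + 0.32·0.52) / 0.3536 = 2.685 mg/L.
Travel time t = 7.2e+04 m / 0.60 m/s = 1.2e+05 s = 1.389 d.
C = 2.685·exp(−0.060·1.389) = 2.685·0.92 = 2.47 mg/L.

2.47 mg/L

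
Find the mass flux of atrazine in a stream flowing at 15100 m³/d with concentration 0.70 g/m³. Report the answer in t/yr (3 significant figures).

15100 m³/d = 0.1748 m³/s.
Mass flux = Q·C = 0.1748 m³/s × 0.7 g/m³ = 0.1223 g/s.
= 0.1223 g/s × 31.56 = 3.861 t/yr.

3.86 t/yr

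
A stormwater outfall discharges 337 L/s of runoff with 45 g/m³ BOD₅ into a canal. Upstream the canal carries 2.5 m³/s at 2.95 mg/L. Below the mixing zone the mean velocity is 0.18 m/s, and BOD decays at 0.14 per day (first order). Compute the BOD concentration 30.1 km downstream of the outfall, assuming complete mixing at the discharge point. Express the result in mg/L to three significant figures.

337 L/s = 0.337 m³/s.
After complete mixing, C₀ = (0.337·45 + 2.5·2.95) / 2.837 = 7.945 mg/L.
Travel time t = 3.01e+04 m / 0.18 m/s = 1.672e+05 s = 1.935 d.
C = 7.945·exp(−0.14·1.935) = 7.945·0.7626 = 6.059 mg/L.

6.06 mg/L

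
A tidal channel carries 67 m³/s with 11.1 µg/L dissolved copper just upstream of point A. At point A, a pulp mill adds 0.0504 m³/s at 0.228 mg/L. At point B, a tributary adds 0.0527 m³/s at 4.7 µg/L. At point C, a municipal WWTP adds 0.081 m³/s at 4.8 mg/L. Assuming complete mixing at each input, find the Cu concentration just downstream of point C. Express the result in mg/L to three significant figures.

11.1 µg/L = 0.0111 mg/L.
After input A: C = (67·0.0111 + 0.0504·0.228) / 67.05 = 0.01126 mg/L.
4.7 µg/L = 0.0047 mg/L.
After input B: C = (67.05·0.01126 + 0.0527·0.0047) / 67.1 = 0.01126 mg/L.
After input C: C = (67.1·0.01126 + 0.081·4.8) / 67.18 = 0.01703 mg/L.

0.0170 mg/L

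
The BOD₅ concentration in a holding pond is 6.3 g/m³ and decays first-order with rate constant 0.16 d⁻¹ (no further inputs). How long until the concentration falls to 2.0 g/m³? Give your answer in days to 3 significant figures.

7.17 d

t = ln(C₀/C)/k = ln(6.3/2.0)/0.16 = 1.147/0.16 = 7.171 d.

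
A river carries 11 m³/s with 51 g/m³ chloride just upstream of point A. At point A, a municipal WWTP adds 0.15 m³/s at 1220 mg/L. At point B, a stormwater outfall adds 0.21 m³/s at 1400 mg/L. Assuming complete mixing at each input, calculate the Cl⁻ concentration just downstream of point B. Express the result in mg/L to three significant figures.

91.4 mg/L

After input A: C = (11·51 + 0.15·1220) / 11.15 = 66.73 mg/L.
After input B: C = (11.15·66.73 + 0.21·1400) / 11.36 = 91.37 mg/L.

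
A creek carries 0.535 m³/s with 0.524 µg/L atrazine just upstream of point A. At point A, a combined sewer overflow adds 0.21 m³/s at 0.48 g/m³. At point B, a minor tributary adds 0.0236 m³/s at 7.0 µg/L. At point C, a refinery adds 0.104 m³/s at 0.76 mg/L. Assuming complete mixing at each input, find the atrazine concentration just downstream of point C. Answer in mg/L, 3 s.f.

0.524 µg/L = 0.000524 mg/L.
After input A: C = (0.535·0.000524 + 0.21·0.48) / 0.745 = 0.1357 mg/L.
7.0 µg/L = 0.007 mg/L.
After input B: C = (0.745·0.1357 + 0.0236·0.007) / 0.7686 = 0.1317 mg/L.
After input C: C = (0.7686·0.1317 + 0.104·0.76) / 0.8726 = 0.2066 mg/L.

0.207 mg/L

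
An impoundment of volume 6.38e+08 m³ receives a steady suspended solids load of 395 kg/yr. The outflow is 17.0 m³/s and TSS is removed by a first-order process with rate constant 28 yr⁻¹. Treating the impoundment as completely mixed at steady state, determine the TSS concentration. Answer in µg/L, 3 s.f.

Outflow Q = 17.0 m³/s × 3.156e+07 s/yr = 5.365e+08 m³/yr.
Steady-state CSTR mass balance: W = Q·C + k·V·C, so C = W/(Q + kV).
Q + kV = 5.365e+08 + 28·6.38e+08 = 1.84e+10 m³/yr.
C = 395/1.84e+10 = 2.147e-08 kg/m³ = 2.147e-05 mg/L = 0.02147 µg/L.

0.0215 µg/L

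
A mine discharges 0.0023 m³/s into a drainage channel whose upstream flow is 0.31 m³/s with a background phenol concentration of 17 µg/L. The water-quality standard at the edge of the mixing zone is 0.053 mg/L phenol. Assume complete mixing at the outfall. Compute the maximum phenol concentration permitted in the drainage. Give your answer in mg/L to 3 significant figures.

17 µg/L = 0.017 mg/L.
Mass balance: 0.053·0.3123 = 0.0023·Cₑ + 0.31·0.017.
Cₑ = (0.01655 − 0.00527) / 0.0023 = 4.905 mg/L.

4.91 mg/L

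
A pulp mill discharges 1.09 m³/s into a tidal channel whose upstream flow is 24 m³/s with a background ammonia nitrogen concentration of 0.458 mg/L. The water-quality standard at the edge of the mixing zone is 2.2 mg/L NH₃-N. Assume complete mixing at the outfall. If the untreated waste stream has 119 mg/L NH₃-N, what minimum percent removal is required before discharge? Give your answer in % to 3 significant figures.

65.9 %

Mass balance: 2.2·25.09 = 1.09·Cₑ + 24·0.458.
Cₑ = (55.2 − 10.99) / 1.09 = 40.56 mg/L.
Required removal = 1 − 40.56/119 = 65.92 %.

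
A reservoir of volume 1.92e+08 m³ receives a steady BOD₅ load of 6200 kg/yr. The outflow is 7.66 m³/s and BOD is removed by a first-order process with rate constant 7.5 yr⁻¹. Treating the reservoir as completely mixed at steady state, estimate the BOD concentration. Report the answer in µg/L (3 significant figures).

Outflow Q = 7.66 m³/s × 3.156e+07 s/yr = 2.417e+08 m³/yr.
Steady-state CSTR mass balance: W = Q·C + k·V·C, so C = W/(Q + kV).
Q + kV = 2.417e+08 + 7.5·1.92e+08 = 1.682e+09 m³/yr.
C = 6200/1.682e+09 = 3.687e-06 kg/m³ = 0.003687 mg/L = 3.687 µg/L.

3.69 µg/L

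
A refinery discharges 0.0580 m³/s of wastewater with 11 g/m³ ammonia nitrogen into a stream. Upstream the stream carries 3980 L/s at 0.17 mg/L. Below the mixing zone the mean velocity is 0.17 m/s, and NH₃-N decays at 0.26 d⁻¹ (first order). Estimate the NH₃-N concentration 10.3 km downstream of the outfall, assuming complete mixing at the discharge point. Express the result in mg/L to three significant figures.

0.271 mg/L

3980 L/s = 3.98 m³/s.
After complete mixing, C₀ = (0.058·11 + 3.98·0.17) / 4.038 = 0.3256 mg/L.
Travel time t = 1.03e+04 m / 0.17 m/s = 6.059e+04 s = 0.7013 d.
C = 0.3256·exp(−0.26·0.7013) = 0.3256·0.8333 = 0.2713 mg/L.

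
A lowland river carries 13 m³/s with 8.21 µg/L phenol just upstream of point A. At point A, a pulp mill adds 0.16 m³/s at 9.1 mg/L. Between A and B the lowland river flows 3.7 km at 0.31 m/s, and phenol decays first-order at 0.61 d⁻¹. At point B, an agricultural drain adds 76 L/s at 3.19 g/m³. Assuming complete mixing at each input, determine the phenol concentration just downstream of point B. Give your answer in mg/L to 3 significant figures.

0.127 mg/L

8.21 µg/L = 0.00821 mg/L.
After input A: C = (13·0.00821 + 0.16·9.1) / 13.16 = 0.1187 mg/L.
Over the 3.7 km reach to input B (t = 1.194e+04 s = 0.1381 d), decay gives C = 0.1187·exp(−0.61·0.1381) = 0.1092 mg/L.
76 L/s = 0.076 m³/s.
After input B: C = (13.16·0.1092 + 0.076·3.19) / 13.24 = 0.1268 mg/L.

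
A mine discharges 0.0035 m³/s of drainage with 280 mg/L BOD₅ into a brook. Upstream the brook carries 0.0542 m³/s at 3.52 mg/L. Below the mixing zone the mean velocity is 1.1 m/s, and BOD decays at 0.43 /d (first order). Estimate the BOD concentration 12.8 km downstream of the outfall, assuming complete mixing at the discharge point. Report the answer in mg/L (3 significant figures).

19.1 mg/L

After complete mixing, C₀ = (0.0035·280 + 0.0542·3.52) / 0.0577 = 20.29 mg/L.
Travel time t = 1.28e+04 m / 1.1 m/s = 1.164e+04 s = 0.1347 d.
C = 20.29·exp(−0.43·0.1347) = 20.29·0.9437 = 19.15 mg/L.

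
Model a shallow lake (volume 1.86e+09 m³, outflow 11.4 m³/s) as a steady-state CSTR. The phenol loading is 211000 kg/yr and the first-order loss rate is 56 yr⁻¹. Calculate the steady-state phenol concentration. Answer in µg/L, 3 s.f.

Outflow Q = 11.4 m³/s × 3.156e+07 s/yr = 3.598e+08 m³/yr.
Steady-state CSTR mass balance: W = Q·C + k·V·C, so C = W/(Q + kV).
Q + kV = 3.598e+08 + 56·1.86e+09 = 1.045e+11 m³/yr.
C = 211000/1.045e+11 = 2.019e-06 kg/m³ = 0.002019 mg/L = 2.019 µg/L.

2.02 µg/L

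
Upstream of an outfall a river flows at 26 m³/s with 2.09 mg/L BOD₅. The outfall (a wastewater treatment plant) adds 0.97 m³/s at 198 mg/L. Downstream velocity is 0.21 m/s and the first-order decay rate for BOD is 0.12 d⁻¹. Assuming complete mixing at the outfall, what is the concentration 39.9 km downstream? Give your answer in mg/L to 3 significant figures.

After complete mixing, C₀ = (0.97·198 + 26·2.09) / 26.97 = 9.136 mg/L.
Travel time t = 3.99e+04 m / 0.21 m/s = 1.9e+05 s = 2.199 d.
C = 9.136·exp(−0.12·2.199) = 9.136·0.7681 = 7.017 mg/L.

7.02 mg/L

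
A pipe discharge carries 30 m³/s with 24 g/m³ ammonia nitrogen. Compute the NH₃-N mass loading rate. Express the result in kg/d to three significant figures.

62200 kg/d

Mass flux = Q·C = 30 m³/s × 24 g/m³ = 720 g/s.
= 720 g/s × 86.4 = 6.221e+04 kg/d.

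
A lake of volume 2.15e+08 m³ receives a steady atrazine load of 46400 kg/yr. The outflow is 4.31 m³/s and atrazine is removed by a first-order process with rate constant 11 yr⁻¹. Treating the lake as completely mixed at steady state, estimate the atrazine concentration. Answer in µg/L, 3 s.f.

Outflow Q = 4.31 m³/s × 3.156e+07 s/yr = 1.36e+08 m³/yr.
Steady-state CSTR mass balance: W = Q·C + k·V·C, so C = W/(Q + kV).
Q + kV = 1.36e+08 + 11·2.15e+08 = 2.501e+09 m³/yr.
C = 46400/2.501e+09 = 1.855e-05 kg/m³ = 0.01855 mg/L = 18.55 µg/L.

18.6 µg/L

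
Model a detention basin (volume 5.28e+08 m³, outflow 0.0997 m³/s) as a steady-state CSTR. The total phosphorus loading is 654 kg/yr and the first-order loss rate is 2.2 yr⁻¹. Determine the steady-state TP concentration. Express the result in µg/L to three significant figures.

0.561 µg/L

Outflow Q = 0.0997 m³/s × 3.156e+07 s/yr = 3.146e+06 m³/yr.
Steady-state CSTR mass balance: W = Q·C + k·V·C, so C = W/(Q + kV).
Q + kV = 3.146e+06 + 2.2·5.28e+08 = 1.165e+09 m³/yr.
C = 654/1.165e+09 = 5.615e-07 kg/m³ = 0.0005615 mg/L = 0.5615 µg/L.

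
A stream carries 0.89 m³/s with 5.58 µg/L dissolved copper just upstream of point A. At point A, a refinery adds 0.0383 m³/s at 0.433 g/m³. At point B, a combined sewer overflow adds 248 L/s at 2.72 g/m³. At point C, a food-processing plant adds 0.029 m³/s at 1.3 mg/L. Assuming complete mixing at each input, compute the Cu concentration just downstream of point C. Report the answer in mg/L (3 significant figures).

0.609 mg/L

5.58 µg/L = 0.00558 mg/L.
After input A: C = (0.89·0.00558 + 0.0383·0.433) / 0.9283 = 0.02321 mg/L.
248 L/s = 0.248 m³/s.
After input B: C = (0.9283·0.02321 + 0.248·2.72) / 1.176 = 0.5918 mg/L.
After input C: C = (1.176·0.5918 + 0.029·1.3) / 1.205 = 0.6088 mg/L.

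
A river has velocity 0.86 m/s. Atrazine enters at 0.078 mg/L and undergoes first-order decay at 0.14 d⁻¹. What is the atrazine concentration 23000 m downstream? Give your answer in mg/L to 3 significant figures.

0.0747 mg/L

Travel time t = 23000 m / 0.86 m/s = 2.3e+04/0.86 = 2.674e+04 s = 0.3095 d.
First-order decay: C = 0.078·exp(−0.14·0.3095) = 0.078·0.9576 = 0.07469 mg/L.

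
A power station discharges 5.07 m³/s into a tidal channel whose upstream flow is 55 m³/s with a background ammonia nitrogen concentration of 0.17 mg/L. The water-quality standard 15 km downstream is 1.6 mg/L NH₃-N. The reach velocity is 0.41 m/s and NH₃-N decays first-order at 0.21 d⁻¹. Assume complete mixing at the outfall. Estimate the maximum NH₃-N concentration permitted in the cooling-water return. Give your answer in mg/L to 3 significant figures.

18.9 mg/L

Travel time to the compliance point: t = 1.5e+04/0.41 = 3.659e+04 s = 0.4234 d; decay factor exp(−0.21·0.4234) = 0.9149.
So the concentration just after mixing may be at most 1.6/0.9149 = 1.749 mg/L.
Mass balance: 1.749·60.07 = 5.07·Cₑ + 55·0.17.
Cₑ = (105.1 − 9.35) / 5.07 = 18.88 mg/L.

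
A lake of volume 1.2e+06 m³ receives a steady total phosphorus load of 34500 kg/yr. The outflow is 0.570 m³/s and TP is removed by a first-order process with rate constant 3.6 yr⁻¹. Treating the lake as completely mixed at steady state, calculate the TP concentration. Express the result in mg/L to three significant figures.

Outflow Q = 0.570 m³/s × 3.156e+07 s/yr = 1.799e+07 m³/yr.
Steady-state CSTR mass balance: W = Q·C + k·V·C, so C = W/(Q + kV).
Q + kV = 1.799e+07 + 3.6·1.2e+06 = 2.231e+07 m³/yr.
C = 34500/2.231e+07 = 0.001547 kg/m³ = 1.547 mg/L.

1.55 mg/L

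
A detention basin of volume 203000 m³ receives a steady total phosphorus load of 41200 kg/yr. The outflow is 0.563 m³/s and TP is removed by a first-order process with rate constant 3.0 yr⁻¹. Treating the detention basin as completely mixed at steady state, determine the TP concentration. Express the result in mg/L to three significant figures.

2.24 mg/L

Outflow Q = 0.563 m³/s × 3.156e+07 s/yr = 1.777e+07 m³/yr.
Steady-state CSTR mass balance: W = Q·C + k·V·C, so C = W/(Q + kV).
Q + kV = 1.777e+07 + 3.0·203000 = 1.838e+07 m³/yr.
C = 41200/1.838e+07 = 0.002242 kg/m³ = 2.242 mg/L.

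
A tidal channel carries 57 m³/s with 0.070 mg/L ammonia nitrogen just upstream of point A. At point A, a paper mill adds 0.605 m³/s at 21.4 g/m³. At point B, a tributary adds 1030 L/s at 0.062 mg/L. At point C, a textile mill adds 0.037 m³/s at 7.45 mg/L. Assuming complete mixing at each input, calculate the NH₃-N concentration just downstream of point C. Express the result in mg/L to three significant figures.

After input A: C = (57·0.07 + 0.605·21.4) / 57.6 = 0.294 mg/L.
1030 L/s = 1.03 m³/s.
After input B: C = (57.6·0.294 + 1.03·0.062) / 58.63 = 0.2899 mg/L.
After input C: C = (58.63·0.2899 + 0.037·7.45) / 58.67 = 0.2945 mg/L.

0.294 mg/L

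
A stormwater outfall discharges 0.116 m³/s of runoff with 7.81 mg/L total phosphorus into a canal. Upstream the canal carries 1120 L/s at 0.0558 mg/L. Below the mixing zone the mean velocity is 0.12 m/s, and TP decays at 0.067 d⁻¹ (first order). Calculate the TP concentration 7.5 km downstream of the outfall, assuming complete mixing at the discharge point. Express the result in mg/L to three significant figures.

0.746 mg/L

1120 L/s = 1.12 m³/s.
After complete mixing, C₀ = (0.116·7.81 + 1.12·0.0558) / 1.236 = 0.7835 mg/L.
Travel time t = 7500 m / 0.12 m/s = 6.25e+04 s = 0.7234 d.
C = 0.7835·exp(−0.067·0.7234) = 0.7835·0.9527 = 0.7465 mg/L.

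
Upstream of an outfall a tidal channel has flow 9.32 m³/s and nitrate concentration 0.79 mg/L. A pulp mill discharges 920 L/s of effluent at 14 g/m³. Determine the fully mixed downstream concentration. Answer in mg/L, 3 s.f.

920 L/s = 0.92 m³/s.
Conservation of mass across the mixing zone: C = (0.92·14 + 9.32·0.79) / (0.92 + 9.32) = 20.24/10.24 = 1.977 mg/L.

1.98 mg/L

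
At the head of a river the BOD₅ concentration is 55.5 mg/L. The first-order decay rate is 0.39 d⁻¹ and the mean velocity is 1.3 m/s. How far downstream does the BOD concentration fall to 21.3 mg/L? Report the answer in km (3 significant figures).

From C = C₀·e^(−kt), t = ln(C₀/C)/k = ln(55.5/21.3)/0.39 = 0.9577/0.39 = 2.456 d.
Distance = v·t = 1.3 m/s × 2.122e+05 s = 2.758e+05 m = 275.8 km.

276 km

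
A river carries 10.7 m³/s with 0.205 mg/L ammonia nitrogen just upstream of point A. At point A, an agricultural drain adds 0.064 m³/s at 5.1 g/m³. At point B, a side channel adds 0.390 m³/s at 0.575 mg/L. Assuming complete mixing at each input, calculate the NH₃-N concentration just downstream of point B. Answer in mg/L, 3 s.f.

After input A: C = (10.7·0.205 + 0.064·5.1) / 10.76 = 0.2341 mg/L.
After input B: C = (10.76·0.2341 + 0.39·0.575) / 11.15 = 0.246 mg/L.

0.246 mg/L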